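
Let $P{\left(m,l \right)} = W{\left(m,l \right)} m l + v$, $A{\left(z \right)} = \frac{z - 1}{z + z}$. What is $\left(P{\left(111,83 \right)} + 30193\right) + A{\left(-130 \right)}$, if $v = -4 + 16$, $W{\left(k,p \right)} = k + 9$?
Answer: $\frac{295299031}{260} \approx 1.1358 \cdot 10^{6}$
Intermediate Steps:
$W{\left(k,p \right)} = 9 + k$
$v = 12$
$A{\left(z \right)} = \frac{-1 + z}{2 z}$
$P{\left(m,l \right)} = 12 + l m \left(9 + m\right)$ ($P{\left(m,l \right)} = \left(9 + m\right) m l + 12 = m \left(9 + m\right) l + 12 = l m \left(9 + m\right) + 12 = 12 + l m \left(9 + m\right)$)
$\left(P{\left(111,83 \right)} + 30193\right) + A{\left(-130 \right)} = \left(\left(12 + 83 \cdot 111 \left(9 + 111\right)\right) + 30193\right) + \frac{-1 - 130}{2 \left(-130\right)} = \left(\left(12 + 83 \cdot 111 \cdot 120\right) + 30193\right) + \frac{1}{2} \left(- \frac{1}{130}\right) \left(-131\right) = \left(\left(12 + 1105560\right) + 30193\right) + \frac{131}{260} = \left(1105572 + 30193\right) + \frac{131}{260} = 1135765 + \frac{131}{260} = \frac{295299031}{260}$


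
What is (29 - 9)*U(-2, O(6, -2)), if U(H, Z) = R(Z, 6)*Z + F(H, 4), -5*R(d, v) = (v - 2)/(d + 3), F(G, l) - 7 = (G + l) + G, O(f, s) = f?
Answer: 388/3 ≈ 129.33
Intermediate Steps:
F(G, l) = 7 + l + 2*G (F(G, l) = 7 + ((G + l) + G) = 7 + (l + 2*G) = 7 + l + 2*G)
R(d, v) = -(-2 + v)/(5*(3 + d)) (R(d, v) = -(v - 2)/(5*(d + 3)) = -(-2 + v)/(5*(3 + d)))
U(H, Z) = 11 + 2*H - 4*Z/(5*(3 + Z)) (U(H, Z) = ((2 - 1*6)/(5*(3 + Z)))*Z + (7 + 4 + 2*H) = ((2 - 6)/(5*(3 + Z)))*Z + (11 + 2*H) = ((⅕)*(-4)/(3 + Z))*Z + (11 + 2*H) = (-4/(5*(3 + Z)))*Z + (11 + 2*H) = -4*Z/(5*(3 + Z)) + (11 + 2*H) = 11 + 2*H - 4*Z/(5*(3 + Z)))
(29 - 9)*U(-2, O(6, -2)) = (29 - 9)*((-⅘*6 + (3 + 6)*(11 + 2*(-2)))/(3 + 6)) = 20*((-24/5 + 9*(11 - 4))/9) = 20*((-24/5 + 9*7)/9) = 20*((-24/5 + 63)/9) = 20*((⅑)*(291/5)) = 20*(97/15) = 388/3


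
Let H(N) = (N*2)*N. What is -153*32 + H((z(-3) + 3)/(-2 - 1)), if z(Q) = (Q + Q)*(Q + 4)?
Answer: -4894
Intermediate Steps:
z(Q) = 2*Q*(4 + Q) (z(Q) = (2*Q)*(4 + Q) = 2*Q*(4 + Q))
H(N) = 2*N² (H(N) = (2*N)*N = 2*N²)
-153*32 + H((z(-3) + 3)/(-2 - 1)) = -153*32 + 2*((2*(-3)*(4 - 3) + 3)/(-2 - 1))² = -4896 + 2*((2*(-3)*1 + 3)/(-3))² = -4896 + 2*((-6 + 3)*(-⅓))² = -4896 + 2*(-3*(-⅓))² = -4896 + 2*1² = -4896 + 2*1 = -4896 + 2 = -4894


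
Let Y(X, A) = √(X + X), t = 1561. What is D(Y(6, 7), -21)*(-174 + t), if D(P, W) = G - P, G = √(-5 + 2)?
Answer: 1387*√3*(-2 + I) ≈ -4804.7 + 2402.4*I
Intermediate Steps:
Y(X, A) = √2*√X (Y(X, A) = √(2*X) = √2*√X)
G = I*√3 (G = √(-3) = I*√3 ≈ 1.732*I)
D(P, W) = -P + I*√3 (D(P, W) = I*√3 - P = -P + I*√3)
D(Y(6, 7), -21)*(-174 + t) = (-√2*√6 + I*√3)*(-174 + 1561) = (-2*√3 + I*√3)*1387 = -2774*√3 + 1387*I*√3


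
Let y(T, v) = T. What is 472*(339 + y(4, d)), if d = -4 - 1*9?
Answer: 161896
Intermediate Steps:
d = -13 (d = -4 - 9 = -13)
472*(339 + y(4, d)) = 472*(339 + 4) = 472*343 = 161896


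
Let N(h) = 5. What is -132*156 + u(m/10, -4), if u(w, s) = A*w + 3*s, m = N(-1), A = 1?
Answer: -41207/2 ≈ -20604.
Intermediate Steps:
m = 5
u(w, s) = w + 3*s (u(w, s) = 1*w + 3*s = w + 3*s)
-132*156 + u(m/10, -4) = -132*156 + (5/10 + 3*(-4)) = -20592 + (5*(⅒) - 12) = -20592 + (½ - 12) = -20592 - 23/2 = -41207/2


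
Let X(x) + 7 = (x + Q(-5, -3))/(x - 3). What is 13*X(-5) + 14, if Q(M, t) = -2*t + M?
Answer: -141/2 ≈ -70.500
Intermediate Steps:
Q(M, t) = M - 2*t
X(x) = -7 + (1 + x)/(-3 + x) (X(x) = -7 + (x + (-5 - 2*(-3)))/(x - 3) = -7 + (x + (-5 + 6))/(-3 + x) = -7 + (x + 1)/(-3 + x) = -7 + (1 + x)/(-3 + x))
13*X(-5) + 14 = 13*(2*(11 - 3*(-5))/(-3 - 5)) + 14 = 13*(2*(11 + 15)/(-8)) + 14 = 13*(2*(-⅛)*26) + 14 = 13*(-13/2) + 14 = -169/2 + 14 = -141/2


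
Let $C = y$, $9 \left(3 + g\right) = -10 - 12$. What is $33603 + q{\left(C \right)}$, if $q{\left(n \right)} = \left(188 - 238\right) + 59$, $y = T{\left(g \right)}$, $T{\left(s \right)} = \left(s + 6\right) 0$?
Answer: $33612$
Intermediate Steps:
$g = - \frac{49}{9}$ ($g = -3 + \frac{-10 - 12}{9} = -3 + \frac{1}{9} \left(-22\right) = -3 - \frac{22}{9} = - \frac{49}{9} \approx -5.4444$)
$T{\left(s \right)} = 0$ ($T{\left(s \right)} = \left(6 + s\right) 0 = 0$)
$y = 0$
$C = 0$
$q{\left(n \right)} = 9$ ($q{\left(n \right)} = -50 + 59 = 9$)
$33603 + q{\left(C \right)} = 33603 + 9 = 33612$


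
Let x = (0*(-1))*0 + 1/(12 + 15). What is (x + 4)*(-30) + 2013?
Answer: 17027/9 ≈ 1891.9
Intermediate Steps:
x = 1/27 (x = 0*0 + 1/27 = 0 + 1/27 = 1/27 ≈ 0.037037)
(x + 4)*(-30) + 2013 = (1/27 + 4)*(-30) + 2013 = (109/27)*(-30) + 2013 = -1090/9 + 2013 = 17027/9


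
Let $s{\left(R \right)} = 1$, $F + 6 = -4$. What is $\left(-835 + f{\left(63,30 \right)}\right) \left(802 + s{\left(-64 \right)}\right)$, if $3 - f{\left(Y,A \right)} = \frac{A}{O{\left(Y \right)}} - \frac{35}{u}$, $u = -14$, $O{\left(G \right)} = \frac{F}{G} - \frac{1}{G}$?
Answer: $- \frac{1064267}{2} \approx -5.3213 \cdot 10^{5}$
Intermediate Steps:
$F = -10$ ($F = -6 - 4 = -10$)
$O{\left(G \right)} = - \frac{11}{G}$ ($O{\left(G \right)} = - \frac{10}{G} - \frac{1}{G} = - \frac{11}{G}$)
$f{\left(Y,A \right)} = \frac{1}{2} + \frac{A Y}{11}$ ($f{\left(Y,A \right)} = 3 - \left(\frac{A}{\left(-11\right) \frac{1}{Y}} - \frac{35}{-14}\right) = 3 - \left(A \left(- \frac{Y}{11}\right) - - \frac{5}{2}\right) = 3 - \left(- \frac{A Y}{11} + \frac{5}{2}\right) = 3 - \left(\frac{5}{2} - \frac{A Y}{11}\right) = 3 + \left(- \frac{5}{2} + \frac{A Y}{11}\right) = \frac{1}{2} + \frac{A Y}{11}$)
$\left(-835 + f{\left(63,30 \right)}\right) \left(802 + s{\left(-64 \right)}\right) = \left(-835 + \left(\frac{1}{2} + \frac{1}{11} \cdot 30 \cdot 63\right)\right) \left(802 + 1\right) = \left(-835 + \left(\frac{1}{2} + \frac{1890}{11}\right)\right) 803 = \left(-835 + \frac{3791}{22}\right) 803 = \left(- \frac{14579}{22}\right) 803 = - \frac{1064267}{2}$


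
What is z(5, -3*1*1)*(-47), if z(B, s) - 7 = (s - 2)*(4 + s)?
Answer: -94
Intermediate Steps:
z(B, s) = 7 + (-2 + s)*(4 + s) (z(B, s) = 7 + (s - 2)*(4 + s) = 7 + (-2 + s)*(4 + s))
z(5, -3*1*1)*(-47) = (-1 + (-3*1*1)**2 + 2*(-3*1*1))*(-47) = (-1 + (-3*1)**2 + 2*(-3*1))*(-47) = (-1 + (-3)**2 + 2*(-3))*(-47) = (-1 + 9 - 6)*(-47) = 2*(-47) = -94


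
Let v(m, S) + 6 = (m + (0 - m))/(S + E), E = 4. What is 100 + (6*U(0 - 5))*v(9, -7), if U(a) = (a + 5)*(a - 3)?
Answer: 100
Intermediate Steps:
v(m, S) = -6 (v(m, S) = -6 + (m + (0 - m))/(S + 4) = -6 + (m - m)/(4 + S) = -6 + 0/(4 + S) = -6 + 0 = -6)
U(a) = (-3 + a)*(5 + a) (U(a) = (5 + a)*(-3 + a) = (-3 + a)*(5 + a))
100 + (6*U(0 - 5))*v(9, -7) = 100 + (6*(-15 + (0 - 5)² + 2*(0 - 5)))*(-6) = 100 + (6*(-15 + (-5)² + 2*(-5)))*(-6) = 100 + (6*(-15 + 25 - 10))*(-6) = 100 + (6*0)*(-6) = 100 + 0*(-6) = 100 + 0 = 100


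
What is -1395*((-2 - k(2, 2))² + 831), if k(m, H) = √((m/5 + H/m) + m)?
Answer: -1169568 - 1116*√85 ≈ -1.1799e+6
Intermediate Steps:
k(m, H) = √(6*m/5 + H/m) (k(m, H) = √((m*(⅕) + H/m) + m) = √((m/5 + H/m) + m) = √(6*m/5 + H/m))
-1395*((-2 - k(2, 2))² + 831) = -1395*((-2 - √(30*2 + 25*2/2)/5)² + 831) = -1395*((-2 - √(60 + 25*2*(½))/5)² + 831) = -1395*((-2 - √(60 + 25)/5)² + 831) = -1395*((-2 - √85/5)² + 831) = -1395*(831 + (-2 - √85/5)²) = -1159245 - 1395*(-2 - √85/5)²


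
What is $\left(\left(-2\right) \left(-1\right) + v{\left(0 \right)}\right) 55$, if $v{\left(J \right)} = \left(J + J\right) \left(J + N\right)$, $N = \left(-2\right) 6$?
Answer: $110$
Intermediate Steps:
$N = -12$
$v{\left(J \right)} = 2 J \left(-12 + J\right)$ ($v{\left(J \right)} = \left(J + J\right) \left(J - 12\right) = 2 J \left(-12 + J\right)$)
$\left(\left(-2\right) \left(-1\right) + v{\left(0 \right)}\right) 55 = \left(\left(-2\right) \left(-1\right) + 2 \cdot 0 \left(-12 + 0\right)\right) 55 = \left(2 + 2 \cdot 0 \left(-12\right)\right) 55 = \left(2 + 0\right) 55 = 2 \cdot 55 = 110$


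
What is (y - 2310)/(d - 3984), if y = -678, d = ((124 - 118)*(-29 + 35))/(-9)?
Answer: 747/997 ≈ 0.74925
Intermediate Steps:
d = -4 (d = (6*6)*(-1/9) = 36*(-1/9) = -4)
(y - 2310)/(d - 3984) = (-678 - 2310)/(-4 - 3984) = -2988/(-3988) = -2988*(-1/3988) = 747/997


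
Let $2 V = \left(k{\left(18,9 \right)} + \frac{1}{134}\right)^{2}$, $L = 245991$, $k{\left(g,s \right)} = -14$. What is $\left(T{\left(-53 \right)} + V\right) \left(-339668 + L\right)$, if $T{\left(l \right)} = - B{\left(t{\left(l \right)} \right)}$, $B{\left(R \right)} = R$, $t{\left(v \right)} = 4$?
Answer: $- \frac{315876689429}{35912} \approx -8.7959 \cdot 10^{6}$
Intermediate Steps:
$T{\left(l \right)} = -4$ ($T{\left(l \right)} = \left(-1\right) 4 = -4$)
$V = \frac{3515625}{35912}$ ($V = \frac{\left(-14 + \frac{1}{134}\right)^{2}}{2} = \frac{\left(- \frac{1875}{134}\right)^{2}}{2} = \frac{1}{2} \cdot \frac{3515625}{17956} = \frac{3515625}{35912} \approx 97.896$)
$\left(T{\left(-53 \right)} + V\right) \left(-339668 + L\right) = \left(-4 + \frac{3515625}{35912}\right) \left(-339668 + 245991\right) = \frac{3371977}{35912} \left(-93677\right) = - \frac{315876689429}{35912}$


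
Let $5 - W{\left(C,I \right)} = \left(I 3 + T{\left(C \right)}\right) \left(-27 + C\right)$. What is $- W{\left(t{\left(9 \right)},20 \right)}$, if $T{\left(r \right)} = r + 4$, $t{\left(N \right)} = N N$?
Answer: $7825$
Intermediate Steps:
$t{\left(N \right)} = N^{2}$
$T{\left(r \right)} = 4 + r$
$W{\left(C,I \right)} = 5 - \left(-27 + C\right) \left(4 + C + 3 I\right)$ ($W{\left(C,I \right)} = 5 - \left(I 3 + \left(4 + C\right)\right) \left(-27 + C\right) = 5 - \left(3 I + \left(4 + C\right)\right) \left(-27 + C\right) = 5 - \left(4 + C + 3 I\right) \left(-27 + C\right) = 5 - \left(-27 + C\right) \left(4 + C + 3 I\right)$)
$- W{\left(t{\left(9 \right)},20 \right)} = - (113 - \left(9^{2}\right)^{2} + 23 \cdot 9^{2} + 81 \cdot 20 - 3 \cdot 9^{2} \cdot 20) = - (113 - 81^{2} + 23 \cdot 81 + 1620 - 243 \cdot 20) = - (113 - 6561 + 1863 + 1620 - 4860) = \left(-1\right) \left(-7825\right) = 7825$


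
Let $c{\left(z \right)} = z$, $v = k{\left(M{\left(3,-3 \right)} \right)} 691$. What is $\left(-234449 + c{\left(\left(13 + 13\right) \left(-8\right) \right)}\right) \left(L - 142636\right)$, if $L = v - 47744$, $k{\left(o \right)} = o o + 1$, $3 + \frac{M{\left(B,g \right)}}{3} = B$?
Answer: $44511851673$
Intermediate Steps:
$M{\left(B,g \right)} = -9 + 3 B$
$k{\left(o \right)} = 1 + o^{2}$ ($k{\left(o \right)} = o^{2} + 1 = 1 + o^{2}$)
$v = 691$ ($v = \left(1 + \left(-9 + 3 \cdot 3\right)^{2}\right) 691 = \left(1 + \left(-9 + 9\right)^{2}\right) 691 = \left(1 + 0^{2}\right) 691 = \left(1 + 0\right) 691 = 1 \cdot 691 = 691$)
$L = -47053$ ($L = 691 - 47744 = -47053$)
$\left(-234449 + c{\left(\left(13 + 13\right) \left(-8\right) \right)}\right) \left(L - 142636\right) = \left(-234449 + \left(13 + 13\right) \left(-8\right)\right) \left(-47053 - 142636\right) = \left(-234449 + 26 \left(-8\right)\right) \left(-189689\right) = \left(-234449 - 208\right) \left(-189689\right) = \left(-234657\right) \left(-189689\right) = 44511851673$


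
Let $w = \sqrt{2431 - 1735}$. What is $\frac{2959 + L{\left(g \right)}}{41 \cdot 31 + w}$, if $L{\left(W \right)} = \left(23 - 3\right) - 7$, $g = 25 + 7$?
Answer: $\frac{3777412}{1614745} - \frac{5944 \sqrt{174}}{1614745} \approx 2.2908$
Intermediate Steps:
$w = 2 \sqrt{174}$ ($w = \sqrt{696} = 2 \sqrt{174} \approx 26.382$)
$g = 32$
$L{\left(W \right)} = 13$ ($L{\left(W \right)} = 20 - 7 = 13$)
$\frac{2959 + L{\left(g \right)}}{41 \cdot 31 + w} = \frac{2959 + 13}{41 \cdot 31 + 2 \sqrt{174}} = \frac{2972}{1271 + 2 \sqrt{174}}$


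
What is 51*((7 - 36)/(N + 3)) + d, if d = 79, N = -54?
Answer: 108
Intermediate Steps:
51*((7 - 36)/(N + 3)) + d = 51*((7 - 36)/(-54 + 3)) + 79 = 51*(-29/(-51)) + 79 = 51*(-29*(-1/51)) + 79 = 51*(29/51) + 79 = 29 + 79 = 108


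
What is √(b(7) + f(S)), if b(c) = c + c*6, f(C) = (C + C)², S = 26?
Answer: √2753 ≈ 52.469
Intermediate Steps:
f(C) = 4*C² (f(C) = (2*C)² = 4*C²)
b(c) = 7*c (b(c) = c + 6*c = 7*c)
√(b(7) + f(S)) = √(7*7 + 4*26²) = √(49 + 4*676) = √(49 + 2704) = √2753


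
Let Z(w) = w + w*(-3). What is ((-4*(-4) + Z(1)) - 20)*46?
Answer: -276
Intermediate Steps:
Z(w) = -2*w (Z(w) = w - 3*w = -2*w)
((-4*(-4) + Z(1)) - 20)*46 = ((-4*(-4) - 2*1) - 20)*46 = ((16 - 2) - 20)*46 = (14 - 20)*46 = -6*46 = -276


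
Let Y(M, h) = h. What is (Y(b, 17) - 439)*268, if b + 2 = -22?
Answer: -113096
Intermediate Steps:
b = -24 (b = -2 - 22 = -24)
(Y(b, 17) - 439)*268 = (17 - 439)*268 = -422*268 = -113096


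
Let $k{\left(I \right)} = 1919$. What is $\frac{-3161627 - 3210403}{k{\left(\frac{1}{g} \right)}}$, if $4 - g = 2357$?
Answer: $- \frac{335370}{101} \approx -3320.5$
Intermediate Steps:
$g = -2353$ ($g = 4 - 2357 = -2353$)
$\frac{-3161627 - 3210403}{k{\left(\frac{1}{g} \right)}} = \frac{-3161627 - 3210403}{1919} = \left(-3161627 - 3210403\right) \frac{1}{1919} = \left(-6372030\right) \frac{1}{1919} = - \frac{335370}{101}$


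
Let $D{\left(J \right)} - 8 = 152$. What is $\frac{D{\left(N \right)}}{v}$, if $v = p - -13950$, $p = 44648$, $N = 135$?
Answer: $\frac{80}{29299} \approx 0.0027305$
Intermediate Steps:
$D{\left(J \right)} = 160$ ($D{\left(J \right)} = 8 + 152 = 160$)
$v = 58598$ ($v = 44648 - -13950 = 44648 + 13950 = 58598$)
$\frac{D{\left(N \right)}}{v} = \frac{160}{58598} = 160 \cdot \frac{1}{58598} = \frac{80}{29299}$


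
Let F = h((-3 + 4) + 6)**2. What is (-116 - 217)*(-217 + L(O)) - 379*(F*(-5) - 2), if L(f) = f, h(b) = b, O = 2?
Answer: 165208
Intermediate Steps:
F = 49 (F = ((-3 + 4) + 6)**2 = (1 + 6)**2 = 7**2 = 49)
(-116 - 217)*(-217 + L(O)) - 379*(F*(-5) - 2) = (-116 - 217)*(-217 + 2) - 379*(49*(-5) - 2) = -333*(-215) - 379*(-245 - 2) = 71595 - 379*(-247) = 71595 + 93613 = 165208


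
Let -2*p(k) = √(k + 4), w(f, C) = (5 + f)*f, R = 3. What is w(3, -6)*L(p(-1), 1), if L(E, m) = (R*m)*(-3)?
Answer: -216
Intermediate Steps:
w(f, C) = f*(5 + f)
p(k) = -√(4 + k)/2 (p(k) = -√(k + 4)/2 = -√(4 + k)/2)
L(E, m) = -9*m (L(E, m) = (3*m)*(-3) = -9*m)
w(3, -6)*L(p(-1), 1) = (3*(5 + 3))*(-9*1) = (3*8)*(-9) = 24*(-9) = -216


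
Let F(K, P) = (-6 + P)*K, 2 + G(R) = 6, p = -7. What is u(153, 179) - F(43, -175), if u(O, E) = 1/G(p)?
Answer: 31133/4 ≈ 7783.3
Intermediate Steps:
G(R) = 4 (G(R) = -2 + 6 = 4)
u(O, E) = ¼ (u(O, E) = 1/4 = ¼)
F(K, P) = K*(-6 + P)
u(153, 179) - F(43, -175) = ¼ - 43*(-6 - 175) = ¼ - 43*(-181) = ¼ - 1*(-7783) = ¼ + 7783 = 31133/4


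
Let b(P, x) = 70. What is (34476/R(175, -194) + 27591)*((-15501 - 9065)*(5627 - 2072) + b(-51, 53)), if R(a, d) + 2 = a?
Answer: -419868004171140/173 ≈ -2.4270e+12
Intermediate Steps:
R(a, d) = -2 + a
(34476/R(175, -194) + 27591)*((-15501 - 9065)*(5627 - 2072) + b(-51, 53)) = (34476/(-2 + 175) + 27591)*((-15501 - 9065)*(5627 - 2072) + 70) = (34476/173 + 27591)*(-24566*3555 + 70) = (34476*(1/173) + 27591)*(-87332130 + 70) = (34476/173 + 27591)*(-87332060) = (4807719/173)*(-87332060) = -419868004171140/173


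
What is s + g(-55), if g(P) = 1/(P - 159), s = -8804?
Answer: -1884057/214 ≈ -8804.0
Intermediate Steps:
g(P) = 1/(-159 + P)
s + g(-55) = -8804 + 1/(-159 - 55) = -8804 + 1/(-214) = -8804 - 1/214 = -1884057/214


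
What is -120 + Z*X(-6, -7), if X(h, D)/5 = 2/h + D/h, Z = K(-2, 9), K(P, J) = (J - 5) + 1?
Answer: -595/6 ≈ -99.167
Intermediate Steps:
K(P, J) = -4 + J (K(P, J) = (-5 + J) + 1 = -4 + J)
Z = 5 (Z = -4 + 9 = 5)
X(h, D) = 10/h + 5*D/h (X(h, D) = 5*(2/h + D/h) = 10/h + 5*D/h)
-120 + Z*X(-6, -7) = -120 + 5*(5*(2 - 7)/(-6)) = -120 + 5*(5*(-⅙)*(-5)) = -120 + 5*(25/6) = -120 + 125/6 = -595/6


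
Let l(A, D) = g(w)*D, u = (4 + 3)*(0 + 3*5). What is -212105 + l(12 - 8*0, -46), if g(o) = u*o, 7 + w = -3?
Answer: -163805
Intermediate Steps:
u = 105 (u = 7*(0 + 15) = 7*15 = 105)
w = -10 (w = -7 - 3 = -10)
g(o) = 105*o
l(A, D) = -1050*D (l(A, D) = (105*(-10))*D = -1050*D)
-212105 + l(12 - 8*0, -46) = -212105 - 1050*(-46) = -212105 + 48300 = -163805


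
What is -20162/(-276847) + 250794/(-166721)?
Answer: -66070137716/46156208687 ≈ -1.4314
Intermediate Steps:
-20162/(-276847) + 250794/(-166721) = -20162*(-1/276847) + 250794*(-1/166721) = 20162/276847 - 250794/166721 = -66070137716/46156208687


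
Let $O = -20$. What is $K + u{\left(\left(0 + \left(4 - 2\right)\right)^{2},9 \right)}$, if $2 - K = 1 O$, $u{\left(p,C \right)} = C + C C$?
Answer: $112$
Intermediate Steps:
$u{\left(p,C \right)} = C + C^{2}$
$K = 22$ ($K = 2 - 1 \left(-20\right) = 2 - -20 = 2 + 20 = 22$)
$K + u{\left(\left(0 + \left(4 - 2\right)\right)^{2},9 \right)} = 22 + 9 \left(1 + 9\right) = 22 + 9 \cdot 10 = 22 + 90 = 112$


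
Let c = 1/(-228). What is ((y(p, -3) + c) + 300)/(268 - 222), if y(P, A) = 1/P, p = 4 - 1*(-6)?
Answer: 342109/52440 ≈ 6.5238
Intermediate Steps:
p = 10 (p = 4 + 6 = 10)
c = -1/228 ≈ -0.0043860
((y(p, -3) + c) + 300)/(268 - 222) = ((1/10 - 1/228) + 300)/(268 - 222) = ((⅒ - 1/228) + 300)/46 = (109/1140 + 300)*(1/46) = (342109/1140)*(1/46) = 342109/52440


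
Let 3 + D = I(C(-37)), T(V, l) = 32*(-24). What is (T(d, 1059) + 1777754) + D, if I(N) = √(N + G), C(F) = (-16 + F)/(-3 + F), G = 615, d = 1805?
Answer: 1776983 + √246530/20 ≈ 1.7770e+6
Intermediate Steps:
T(V, l) = -768
C(F) = (-16 + F)/(-3 + F)
I(N) = √(615 + N) (I(N) = √(N + 615) = √(615 + N))
D = -3 + √246530/20 (D = -3 + √(615 + (-16 - 37)/(-3 - 37)) = -3 + √(615 - 53/(-40)) = -3 + √(615 - 1/40*(-53)) = -3 + √(615 + 53/40) = -3 + √(24653/40) = -3 + √246530/20 ≈ 21.826)
(T(d, 1059) + 1777754) + D = (-768 + 1777754) + (-3 + √246530/20) = 1776986 + (-3 + √246530/20) = 1776983 + √246530/20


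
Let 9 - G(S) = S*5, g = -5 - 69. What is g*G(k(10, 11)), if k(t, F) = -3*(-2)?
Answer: 1554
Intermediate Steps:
k(t, F) = 6
g = -74
G(S) = 9 - 5*S (G(S) = 9 - S*5 = 9 - 5*S)
g*G(k(10, 11)) = -74*(9 - 5*6) = -74*(9 - 30) = -74*(-21) = 1554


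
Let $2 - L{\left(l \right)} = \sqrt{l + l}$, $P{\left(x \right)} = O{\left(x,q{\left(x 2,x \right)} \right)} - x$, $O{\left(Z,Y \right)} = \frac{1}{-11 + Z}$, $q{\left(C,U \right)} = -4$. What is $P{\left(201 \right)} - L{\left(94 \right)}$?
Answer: $- \frac{38569}{190} + 2 \sqrt{47} \approx -189.28$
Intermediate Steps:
$P{\left(x \right)} = \frac{1}{-11 + x} - x$
$L{\left(l \right)} = 2 - \sqrt{2} \sqrt{l}$ ($L{\left(l \right)} = 2 - \sqrt{l + l} = 2 - \sqrt{2 l} = 2 - \sqrt{2} \sqrt{l}$)
$P{\left(201 \right)} - L{\left(94 \right)} = \frac{1 - 201 \left(-11 + 201\right)}{-11 + 201} - \left(2 - \sqrt{2} \sqrt{94}\right) = \frac{1 - 201 \cdot 190}{190} - \left(2 - 2 \sqrt{47}\right) = \frac{1 - 38190}{190} - \left(2 - 2 \sqrt{47}\right) = \frac{1}{190} \left(-38189\right) - \left(2 - 2 \sqrt{47}\right) = - \frac{38189}{190} - \left(2 - 2 \sqrt{47}\right) = - \frac{38569}{190} + 2 \sqrt{47}$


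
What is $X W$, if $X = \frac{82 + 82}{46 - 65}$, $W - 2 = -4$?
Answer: $\frac{328}{19} \approx 17.263$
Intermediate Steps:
$W = -2$ ($W = 2 - 4 = -2$)
$X = - \frac{164}{19}$ ($X = \frac{164}{-19} = 164 \left(- \frac{1}{19}\right) = - \frac{164}{19} \approx -8.6316$)
$X W = \left(- \frac{164}{19}\right) \left(-2\right) = \frac{328}{19}$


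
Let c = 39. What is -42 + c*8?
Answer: 270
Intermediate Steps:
-42 + c*8 = -42 + 39*8 = -42 + 312 = 270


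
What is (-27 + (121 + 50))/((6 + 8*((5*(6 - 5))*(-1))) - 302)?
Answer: -3/7 ≈ -0.42857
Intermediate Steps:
(-27 + (121 + 50))/((6 + 8*((5*(6 - 5))*(-1))) - 302) = (-27 + 171)/((6 + 8*((5*1)*(-1))) - 302) = 144/((6 + 8*(5*(-1))) - 302) = 144/((6 + 8*(-5)) - 302) = 144/((6 - 40) - 302) = 144/(-34 - 302) = 144/(-336) = 144*(-1/336) = -3/7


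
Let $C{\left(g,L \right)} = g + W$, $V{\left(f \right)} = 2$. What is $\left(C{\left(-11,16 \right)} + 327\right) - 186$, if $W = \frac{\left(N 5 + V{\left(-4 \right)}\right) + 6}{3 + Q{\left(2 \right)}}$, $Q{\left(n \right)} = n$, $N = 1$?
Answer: $\frac{663}{5} \approx 132.6$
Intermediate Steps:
$W = \frac{13}{5}$ ($W = \frac{\left(1 \cdot 5 + 2\right) + 6}{3 + 2} = \frac{\left(5 + 2\right) + 6}{5} = \left(7 + 6\right) \frac{1}{5} = 13 \cdot \frac{1}{5} = \frac{13}{5} \approx 2.6$)
$C{\left(g,L \right)} = \frac{13}{5} + g$ ($C{\left(g,L \right)} = g + \frac{13}{5} = \frac{13}{5} + g$)
$\left(C{\left(-11,16 \right)} + 327\right) - 186 = \left(\left(\frac{13}{5} - 11\right) + 327\right) - 186 = \left(- \frac{42}{5} + 327\right) - 186 = \frac{1593}{5} - 186 = \frac{663}{5}$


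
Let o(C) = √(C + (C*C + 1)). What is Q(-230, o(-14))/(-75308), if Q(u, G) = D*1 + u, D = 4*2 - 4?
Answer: 113/37654 ≈ 0.0030010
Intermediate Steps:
D = 4 (D = 8 - 4 = 4)
o(C) = √(1 + C + C²) (o(C) = √(C + (C² + 1)) = √(C + (1 + C²)) = √(1 + C + C²))
Q(u, G) = 4 + u (Q(u, G) = 4*1 + u = 4 + u)
Q(-230, o(-14))/(-75308) = (4 - 230)/(-75308) = -226*(-1/75308) = 113/37654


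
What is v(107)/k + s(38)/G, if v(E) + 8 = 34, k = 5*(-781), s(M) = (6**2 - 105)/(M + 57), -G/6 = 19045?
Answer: -18798497/2826087550 ≈ -0.0066518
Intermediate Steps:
G = -114270 (G = -6*19045 = -114270)
s(M) = -69/(57 + M) (s(M) = (36 - 105)/(57 + M) = -69/(57 + M))
k = -3905
v(E) = 26 (v(E) = -8 + 34 = 26)
v(107)/k + s(38)/G = 26/(-3905) - 69/(57 + 38)/(-114270) = 26*(-1/3905) - 69/95*(-1/114270) = -26/3905 - 69*1/95*(-1/114270) = -26/3905 - 69/95*(-1/114270) = -26/3905 + 23/3618550 = -18798497/2826087550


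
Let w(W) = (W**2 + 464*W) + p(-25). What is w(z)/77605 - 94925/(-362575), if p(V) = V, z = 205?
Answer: 456663509/225101063 ≈ 2.0287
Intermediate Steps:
w(W) = -25 + W**2 + 464*W (w(W) = (W**2 + 464*W) - 25 = -25 + W**2 + 464*W)
w(z)/77605 - 94925/(-362575) = (-25 + 205**2 + 464*205)/77605 - 94925/(-362575) = (-25 + 42025 + 95120)*(1/77605) - 94925*(-1/362575) = 137120*(1/77605) + 3797/14503 = 27424/15521 + 3797/14503 = 456663509/225101063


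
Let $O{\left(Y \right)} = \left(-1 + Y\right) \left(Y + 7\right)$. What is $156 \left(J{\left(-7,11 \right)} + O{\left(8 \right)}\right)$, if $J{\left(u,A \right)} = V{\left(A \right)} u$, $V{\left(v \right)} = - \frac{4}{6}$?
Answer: $17108$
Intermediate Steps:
$V{\left(v \right)} = - \frac{2}{3}$ ($V{\left(v \right)} = \left(-4\right) \frac{1}{6} = - \frac{2}{3}$)
$O{\left(Y \right)} = \left(-1 + Y\right) \left(7 + Y\right)$
$J{\left(u,A \right)} = - \frac{2 u}{3}$
$156 \left(J{\left(-7,11 \right)} + O{\left(8 \right)}\right) = 156 \left(\left(- \frac{2}{3}\right) \left(-7\right) + \left(-7 + 8^{2} + 6 \cdot 8\right)\right) = 156 \left(\frac{14}{3} + \left(-7 + 64 + 48\right)\right) = 156 \left(\frac{14}{3} + 105\right) = 156 \cdot \frac{329}{3} = 17108$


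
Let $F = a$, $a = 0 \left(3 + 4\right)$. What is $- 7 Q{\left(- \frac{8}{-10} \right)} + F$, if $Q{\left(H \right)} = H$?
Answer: $- \frac{28}{5} \approx -5.6$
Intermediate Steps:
$a = 0$ ($a = 0 \cdot 7 = 0$)
$F = 0$
$- 7 Q{\left(- \frac{8}{-10} \right)} + F = - 7 \left(- \frac{8}{-10}\right) + 0 = - 7 \left(\left(-8\right) \left(- \frac{1}{10}\right)\right) + 0 = \left(-7\right) \frac{4}{5} + 0 = - \frac{28}{5} + 0 = - \frac{28}{5}$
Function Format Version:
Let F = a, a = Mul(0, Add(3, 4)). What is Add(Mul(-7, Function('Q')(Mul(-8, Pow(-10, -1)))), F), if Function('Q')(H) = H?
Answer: Rational(-28, 5) ≈ -5.6000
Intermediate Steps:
a = 0 (a = Mul(0, 7) = 0)
F = 0
Add(Mul(-7, Function('Q')(Mul(-8, Pow(-10, -1)))), F) = Add(Mul(-7, Mul(-8, Pow(-10, -1))), 0) = Add(Mul(-7, Mul(-8, Rational(-1, 10))), 0) = Add(Mul(-7, Rational(4, 5)), 0) = Add(Rational(-28, 5), 0) = Rational(-28, 5)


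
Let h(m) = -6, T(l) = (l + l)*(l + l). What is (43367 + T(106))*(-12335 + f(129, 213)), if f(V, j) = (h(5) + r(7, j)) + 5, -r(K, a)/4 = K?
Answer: -1091877204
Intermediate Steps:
T(l) = 4*l**2 (T(l) = (2*l)*(2*l) = 4*l**2)
r(K, a) = -4*K
f(V, j) = -29 (f(V, j) = (-6 - 4*7) + 5 = (-6 - 28) + 5 = -34 + 5 = -29)
(43367 + T(106))*(-12335 + f(129, 213)) = (43367 + 4*106**2)*(-12335 - 29) = (43367 + 4*11236)*(-12364) = (43367 + 44944)*(-12364) = 88311*(-12364) = -1091877204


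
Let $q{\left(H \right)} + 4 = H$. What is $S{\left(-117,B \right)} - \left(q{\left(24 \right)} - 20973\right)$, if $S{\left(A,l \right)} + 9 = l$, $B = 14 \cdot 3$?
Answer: $20986$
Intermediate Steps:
$B = 42$
$S{\left(A,l \right)} = -9 + l$
$q{\left(H \right)} = -4 + H$
$S{\left(-117,B \right)} - \left(q{\left(24 \right)} - 20973\right) = \left(-9 + 42\right) - \left(\left(-4 + 24\right) - 20973\right) = 33 - \left(20 - 20973\right) = 33 - -20953 = 33 + 20953 = 20986$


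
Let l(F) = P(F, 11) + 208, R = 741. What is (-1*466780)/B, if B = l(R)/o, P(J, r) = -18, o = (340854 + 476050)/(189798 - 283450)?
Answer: 9532861228/444847 ≈ 21430.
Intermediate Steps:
o = -204226/23413 (o = 816904/(-93652) = 816904*(-1/93652) = -204226/23413 ≈ -8.7228)
l(F) = 190 (l(F) = -18 + 208 = 190)
B = -2224235/102113 (B = 190/(-204226/23413) = 190*(-23413/204226) = -2224235/102113 ≈ -21.782)
(-1*466780)/B = (-1*466780)/(-2224235/102113) = -466780*(-102113/2224235) = 9532861228/444847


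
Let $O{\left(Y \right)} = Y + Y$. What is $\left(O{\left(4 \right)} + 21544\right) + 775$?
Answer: $22327$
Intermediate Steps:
$O{\left(Y \right)} = 2 Y$
$\left(O{\left(4 \right)} + 21544\right) + 775 = \left(2 \cdot 4 + 21544\right) + 775 = \left(8 + 21544\right) + 775 = 21552 + 775 = 22327$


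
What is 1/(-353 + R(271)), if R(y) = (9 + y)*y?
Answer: 1/75527 ≈ 1.3240e-5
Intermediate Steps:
R(y) = y*(9 + y)
1/(-353 + R(271)) = 1/(-353 + 271*(9 + 271)) = 1/(-353 + 271*280) = 1/(-353 + 75880) = 1/75527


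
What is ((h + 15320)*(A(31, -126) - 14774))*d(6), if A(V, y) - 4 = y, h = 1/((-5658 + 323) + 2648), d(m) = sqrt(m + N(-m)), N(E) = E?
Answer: 0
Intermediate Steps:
d(m) = 0 (d(m) = sqrt(m - m) = sqrt(0) = 0)
h = -1/2687 (h = 1/(-5335 + 2648) = 1/(-2687) = -1/2687 ≈ -0.00037216)
A(V, y) = 4 + y
((h + 15320)*(A(31, -126) - 14774))*d(6) = ((-1/2687 + 15320)*((4 - 126) - 14774))*0 = (41164839*(-122 - 14774)/2687)*0 = ((41164839/2687)*(-14896))*0 = -613191441744/2687*0 = 0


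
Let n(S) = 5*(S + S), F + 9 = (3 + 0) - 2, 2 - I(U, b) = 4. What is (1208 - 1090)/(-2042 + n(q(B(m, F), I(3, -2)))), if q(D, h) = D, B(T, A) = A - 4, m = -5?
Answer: -59/1081 ≈ -0.054579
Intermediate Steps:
I(U, b) = -2 (I(U, b) = 2 - 1*4 = 2 - 4 = -2)
F = -8 (F = -9 + ((3 + 0) - 2) = -9 + (3 - 2) = -9 + 1 = -8)
B(T, A) = -4 + A
n(S) = 10*S (n(S) = 5*(2*S) = 10*S)
(1208 - 1090)/(-2042 + n(q(B(m, F), I(3, -2)))) = (1208 - 1090)/(-2042 + 10*(-4 - 8)) = 118/(-2042 + 10*(-12)) = 118/(-2042 - 120) = 118/(-2162) = 118*(-1/2162) = -59/1081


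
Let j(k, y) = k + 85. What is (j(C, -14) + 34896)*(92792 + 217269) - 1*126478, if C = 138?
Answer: 10888905781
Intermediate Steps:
j(k, y) = 85 + k
(j(C, -14) + 34896)*(92792 + 217269) - 1*126478 = ((85 + 138) + 34896)*(92792 + 217269) - 1*126478 = (223 + 34896)*310061 - 126478 = 35119*310061 - 126478 = 10889032259 - 126478 = 10888905781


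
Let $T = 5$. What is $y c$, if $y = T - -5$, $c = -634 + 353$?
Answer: $-2810$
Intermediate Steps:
$c = -281$
$y = 10$ ($y = 5 - -5 = 5 + 5 = 10$)
$y c = 10 \left(-281\right) = -2810$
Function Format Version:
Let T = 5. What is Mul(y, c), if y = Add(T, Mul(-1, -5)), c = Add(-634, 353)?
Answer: -2810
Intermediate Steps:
c = -281
y = 10 (y = Add(5, Mul(-1, -5)) = Add(5, 5) = 10)
Mul(y, c) = Mul(10, -281) = -2810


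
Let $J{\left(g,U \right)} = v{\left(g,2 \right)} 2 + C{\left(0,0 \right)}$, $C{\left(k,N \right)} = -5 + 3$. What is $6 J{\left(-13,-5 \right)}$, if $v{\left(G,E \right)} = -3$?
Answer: $-48$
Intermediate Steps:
$C{\left(k,N \right)} = -2$
$J{\left(g,U \right)} = -8$ ($J{\left(g,U \right)} = \left(-3\right) 2 - 2 = -6 - 2 = -8$)
$6 J{\left(-13,-5 \right)} = 6 \left(-8\right) = -48$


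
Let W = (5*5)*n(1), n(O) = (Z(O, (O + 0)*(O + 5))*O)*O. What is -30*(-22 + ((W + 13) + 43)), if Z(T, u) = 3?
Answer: -3270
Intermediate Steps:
n(O) = 3*O² (n(O) = (3*O)*O = 3*O²)
W = 75 (W = (5*5)*(3*1²) = 25*(3*1) = 25*3 = 75)
-30*(-22 + ((W + 13) + 43)) = -30*(-22 + ((75 + 13) + 43)) = -30*(-22 + (88 + 43)) = -30*(-22 + 131) = -30*109 = -3270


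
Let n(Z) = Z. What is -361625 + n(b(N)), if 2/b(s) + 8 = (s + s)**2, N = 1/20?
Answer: -288938575/799 ≈ -3.6163e+5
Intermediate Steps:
N = 1/20 ≈ 0.050000
b(s) = 2/(-8 + 4*s**2) (b(s) = 2/(-8 + (s + s)**2) = 2/(-8 + (2*s)**2) = 2/(-8 + 4*s**2))
-361625 + n(b(N)) = -361625 + 1/(2*(-2 + (1/20)**2)) = -361625 + 1/(2*(-2 + 1/400)) = -361625 + 1/(2*(-799/400)) = -361625 + (1/2)*(-400/799) = -361625 - 200/799 = -288938575/799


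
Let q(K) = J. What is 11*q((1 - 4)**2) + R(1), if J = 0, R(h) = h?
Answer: 1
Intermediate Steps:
q(K) = 0
11*q((1 - 4)**2) + R(1) = 11*0 + 1 = 0 + 1 = 1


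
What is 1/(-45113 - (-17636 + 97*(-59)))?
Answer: -1/21754 ≈ -4.5969e-5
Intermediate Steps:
1/(-45113 - (-17636 + 97*(-59))) = 1/(-45113 - (-17636 - 5723)) = 1/(-45113 - 1*(-23359)) = 1/(-45113 + 23359) = 1/(-21754) = -1/21754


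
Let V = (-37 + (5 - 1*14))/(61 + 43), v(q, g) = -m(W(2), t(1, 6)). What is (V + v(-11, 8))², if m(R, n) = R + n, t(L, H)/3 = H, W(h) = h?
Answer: 1129969/2704 ≈ 417.89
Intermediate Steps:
t(L, H) = 3*H
v(q, g) = -20 (v(q, g) = -(2 + 3*6) = -(2 + 18) = -1*20 = -20)
V = -23/52 (V = (-37 + (5 - 14))/104 = (-37 - 9)*(1/104) = -46*1/104 = -23/52 ≈ -0.44231)
(V + v(-11, 8))² = (-23/52 - 20)² = (-1063/52)² = 1129969/2704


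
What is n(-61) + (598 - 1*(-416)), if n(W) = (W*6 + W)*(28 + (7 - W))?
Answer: -39978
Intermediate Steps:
n(W) = 7*W*(35 - W) (n(W) = (6*W + W)*(35 - W) = (7*W)*(35 - W) = 7*W*(35 - W))
n(-61) + (598 - 1*(-416)) = 7*(-61)*(35 - 1*(-61)) + (598 - 1*(-416)) = 7*(-61)*(35 + 61) + (598 + 416) = 7*(-61)*96 + 1014 = -40992 + 1014 = -39978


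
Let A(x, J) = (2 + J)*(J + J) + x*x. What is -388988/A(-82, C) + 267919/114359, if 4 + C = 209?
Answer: -9972252903/5237299123 ≈ -1.9041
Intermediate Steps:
C = 205 (C = -4 + 209 = 205)
A(x, J) = x² + 2*J*(2 + J) (A(x, J) = (2 + J)*(2*J) + x² = 2*J*(2 + J) + x² = x² + 2*J*(2 + J))
-388988/A(-82, C) + 267919/114359 = -388988/((-82)² + 2*205² + 4*205) + 267919/114359 = -388988/(6724 + 2*42025 + 820) + 267919*(1/114359) = -388988/(6724 + 84050 + 820) + 267919/114359 = -388988/91594 + 267919/114359 = -388988*1/91594 + 267919/114359 = -194494/45797 + 267919/114359 = -9972252903/5237299123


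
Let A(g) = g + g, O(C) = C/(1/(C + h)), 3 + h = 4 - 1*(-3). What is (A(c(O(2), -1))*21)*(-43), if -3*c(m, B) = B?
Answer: -602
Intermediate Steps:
h = 4 (h = -3 + (4 - 1*(-3)) = -3 + (4 + 3) = -3 + 7 = 4)
O(C) = C*(4 + C) (O(C) = C/(1/(C + 4)) = C/(1/(4 + C)) = C*(4 + C))
c(m, B) = -B/3
A(g) = 2*g
(A(c(O(2), -1))*21)*(-43) = ((2*(-1/3*(-1)))*21)*(-43) = ((2*(1/3))*21)*(-43) = ((2/3)*21)*(-43) = 14*(-43) = -602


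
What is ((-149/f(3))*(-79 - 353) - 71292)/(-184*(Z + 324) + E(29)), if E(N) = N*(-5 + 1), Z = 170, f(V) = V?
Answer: 12459/22753 ≈ 0.54758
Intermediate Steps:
E(N) = -4*N (E(N) = N*(-4) = -4*N)
((-149/f(3))*(-79 - 353) - 71292)/(-184*(Z + 324) + E(29)) = ((-149/3)*(-79 - 353) - 71292)/(-184*(170 + 324) - 4*29) = (-149*1/3*(-432) - 71292)/(-184*494 - 116) = (-149/3*(-432) - 71292)/(-90896 - 116) = (21456 - 71292)/(-91012) = -49836*(-1/91012) = 12459/22753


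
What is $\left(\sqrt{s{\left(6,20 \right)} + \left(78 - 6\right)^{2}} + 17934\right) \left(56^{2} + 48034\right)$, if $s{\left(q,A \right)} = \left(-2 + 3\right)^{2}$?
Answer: $917682780 + 51170 \sqrt{5185} \approx 9.2137 \cdot 10^{8}$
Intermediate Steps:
$s{\left(q,A \right)} = 1$ ($s{\left(q,A \right)} = 1^{2} = 1$)
$\left(\sqrt{s{\left(6,20 \right)} + \left(78 - 6\right)^{2}} + 17934\right) \left(56^{2} + 48034\right) = \left(\sqrt{1 + \left(78 - 6\right)^{2}} + 17934\right) \left(56^{2} + 48034\right) = \left(\sqrt{1 + 72^{2}} + 17934\right) \left(3136 + 48034\right) = \left(\sqrt{1 + 5184} + 17934\right) 51170 = \left(\sqrt{5185} + 17934\right) 51170 = \left(17934 + \sqrt{5185}\right) 51170 = 917682780 + 51170 \sqrt{5185}$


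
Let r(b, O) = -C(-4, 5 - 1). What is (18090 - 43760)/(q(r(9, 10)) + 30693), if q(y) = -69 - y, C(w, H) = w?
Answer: -2567/3062 ≈ -0.83834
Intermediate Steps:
r(b, O) = 4 (r(b, O) = -1*(-4) = 4)
(18090 - 43760)/(q(r(9, 10)) + 30693) = (18090 - 43760)/((-69 - 1*4) + 30693) = -25670/((-69 - 4) + 30693) = -25670/(-73 + 30693) = -25670/30620 = -25670*1/30620 = -2567/3062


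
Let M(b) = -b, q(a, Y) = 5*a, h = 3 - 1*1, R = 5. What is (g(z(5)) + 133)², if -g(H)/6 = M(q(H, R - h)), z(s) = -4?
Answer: 169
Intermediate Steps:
h = 2 (h = 3 - 1 = 2)
g(H) = 30*H (g(H) = -(-6)*5*H = -(-30)*H = 30*H)
(g(z(5)) + 133)² = (30*(-4) + 133)² = (-120 + 133)² = 13² = 169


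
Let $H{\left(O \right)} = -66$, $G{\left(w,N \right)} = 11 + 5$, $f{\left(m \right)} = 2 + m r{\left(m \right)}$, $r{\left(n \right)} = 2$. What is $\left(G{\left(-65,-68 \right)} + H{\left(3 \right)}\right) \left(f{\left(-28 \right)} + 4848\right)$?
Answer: $-239700$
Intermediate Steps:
$f{\left(m \right)} = 2 + 2 m$ ($f{\left(m \right)} = 2 + m 2 = 2 + 2 m$)
$G{\left(w,N \right)} = 16$
$\left(G{\left(-65,-68 \right)} + H{\left(3 \right)}\right) \left(f{\left(-28 \right)} + 4848\right) = \left(16 - 66\right) \left(\left(2 + 2 \left(-28\right)\right) + 4848\right) = - 50 \left(\left(2 - 56\right) + 4848\right) = - 50 \left(-54 + 4848\right) = \left(-50\right) 4794 = -239700$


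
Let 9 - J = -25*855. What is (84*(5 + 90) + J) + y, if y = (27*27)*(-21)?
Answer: 14055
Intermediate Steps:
J = 21384 (J = 9 - (-25)*855 = 9 - 1*(-21375) = 9 + 21375 = 21384)
y = -15309 (y = 729*(-21) = -15309)
(84*(5 + 90) + J) + y = (84*(5 + 90) + 21384) - 15309 = (84*95 + 21384) - 15309 = (7980 + 21384) - 15309 = 29364 - 15309 = 14055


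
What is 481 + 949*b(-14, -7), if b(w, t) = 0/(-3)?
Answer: 481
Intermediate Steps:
b(w, t) = 0 (b(w, t) = 0*(-1/3) = 0)
481 + 949*b(-14, -7) = 481 + 949*0 = 481 + 0 = 481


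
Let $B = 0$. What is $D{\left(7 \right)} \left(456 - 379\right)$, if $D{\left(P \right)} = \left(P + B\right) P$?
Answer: $3773$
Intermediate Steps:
$D{\left(P \right)} = P^{2}$ ($D{\left(P \right)} = \left(P + 0\right) P = P P = P^{2}$)
$D{\left(7 \right)} \left(456 - 379\right) = 7^{2} \left(456 - 379\right) = 49 \left(456 - 379\right) = 49 \cdot 77 = 3773$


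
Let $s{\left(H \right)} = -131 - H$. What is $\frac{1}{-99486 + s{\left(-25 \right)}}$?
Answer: $- \frac{1}{99592} \approx -1.0041 \cdot 10^{-5}$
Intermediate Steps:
$\frac{1}{-99486 + s{\left(-25 \right)}} = \frac{1}{-99486 - 106} = \frac{1}{-99592} = - \frac{1}{99592}$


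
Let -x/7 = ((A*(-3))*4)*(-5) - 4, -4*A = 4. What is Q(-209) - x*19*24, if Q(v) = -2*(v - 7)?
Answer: -203856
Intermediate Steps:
A = -1 (A = -¼*4 = -1)
Q(v) = 14 - 2*v (Q(v) = -2*(-7 + v) = 14 - 2*v)
x = 448 (x = -7*((-1*(-3)*4)*(-5) - 4) = -7*((3*4)*(-5) - 4) = -7*(12*(-5) - 4) = -7*(-60 - 4) = -7*(-64) = 448)
Q(-209) - x*19*24 = (14 - 2*(-209)) - 448*19*24 = (14 + 418) - 8512*24 = 432 - 1*204288 = 432 - 204288 = -203856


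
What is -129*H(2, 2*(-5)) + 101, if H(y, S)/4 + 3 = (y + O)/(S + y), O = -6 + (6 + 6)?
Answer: 2165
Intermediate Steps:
O = 6 (O = -6 + 12 = 6)
H(y, S) = -12 + 4*(6 + y)/(S + y) (H(y, S) = -12 + 4*((y + 6)/(S + y)) = -12 + 4*((6 + y)/(S + y)) = -12 + 4*(6 + y)/(S + y))
-129*H(2, 2*(-5)) + 101 = -516*(6 - 6*(-5) - 2*2)/(2*(-5) + 2) + 101 = -516*(6 - 3*(-10) - 4)/(-10 + 2) + 101 = -516*(6 + 30 - 4)/(-8) + 101 = -516*(-1)*32/8 + 101 = -129*(-16) + 101 = 2064 + 101 = 2165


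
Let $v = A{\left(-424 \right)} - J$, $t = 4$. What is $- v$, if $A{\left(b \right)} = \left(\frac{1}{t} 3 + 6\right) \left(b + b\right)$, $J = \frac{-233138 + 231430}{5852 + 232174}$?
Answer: $\frac{681229558}{119013} \approx 5724.0$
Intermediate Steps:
$J = - \frac{854}{119013}$ ($J = - \frac{1708}{238026} = \left(-1708\right) \frac{1}{238026} = - \frac{854}{119013} \approx -0.0071757$)
$A{\left(b \right)} = \frac{27 b}{2}$ ($A{\left(b \right)} = \left(\frac{1}{4} \cdot 3 + 6\right) \left(b + b\right) = \left(\frac{1}{4} \cdot 3 + 6\right) 2 b = \left(\frac{3}{4} + 6\right) 2 b = \frac{27 \cdot 2 b}{4} = \frac{27 b}{2}$)
$v = - \frac{681229558}{119013}$ ($v = \frac{27}{2} \left(-424\right) - - \frac{854}{119013} = -5724 + \frac{854}{119013} = - \frac{681229558}{119013} \approx -5724.0$)
$- v = \left(-1\right) \left(- \frac{681229558}{119013}\right) = \frac{681229558}{119013}$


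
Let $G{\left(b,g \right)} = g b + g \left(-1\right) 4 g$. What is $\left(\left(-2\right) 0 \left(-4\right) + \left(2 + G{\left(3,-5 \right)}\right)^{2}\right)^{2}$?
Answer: $163047361$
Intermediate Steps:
$G{\left(b,g \right)} = - 4 g^{2} + b g$ ($G{\left(b,g \right)} = b g + - g 4 g = b g + - 4 g g = b g - 4 g^{2} = - 4 g^{2} + b g$)
$\left(\left(-2\right) 0 \left(-4\right) + \left(2 + G{\left(3,-5 \right)}\right)^{2}\right)^{2} = \left(\left(-2\right) 0 \left(-4\right) + \left(2 - 5 \left(3 - -20\right)\right)^{2}\right)^{2} = \left(0 \left(-4\right) + \left(2 - 5 \left(3 + 20\right)\right)^{2}\right)^{2} = \left(0 + \left(2 - 115\right)^{2}\right)^{2} = \left(0 + \left(-113\right)^{2}\right)^{2} = \left(0 + 12769\right)^{2} = 12769^{2} = 163047361$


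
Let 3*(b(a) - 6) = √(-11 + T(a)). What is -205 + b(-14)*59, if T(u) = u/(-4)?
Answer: 149 + 59*I*√30/6 ≈ 149.0 + 53.859*I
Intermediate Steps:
T(u) = -u/4 (T(u) = u*(-¼) = -u/4)
b(a) = 6 + √(-11 - a/4)/3
-205 + b(-14)*59 = -205 + (6 + √(-44 - 1*(-14))/6)*59 = -205 + (6 + √(-44 + 14)/6)*59 = -205 + (6 + √(-30)/6)*59 = -205 + (6 + (I*√30)/6)*59 = -205 + (6 + I*√30/6)*59 = -205 + (354 + 59*I*√30/6) = 149 + 59*I*√30/6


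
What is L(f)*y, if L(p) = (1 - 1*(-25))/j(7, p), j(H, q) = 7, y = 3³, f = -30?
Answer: 702/7 ≈ 100.29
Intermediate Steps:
y = 27
L(p) = 26/7 (L(p) = (1 - 1*(-25))/7 = (1 + 25)*(⅐) = 26*(⅐) = 26/7)
L(f)*y = (26/7)*27 = 702/7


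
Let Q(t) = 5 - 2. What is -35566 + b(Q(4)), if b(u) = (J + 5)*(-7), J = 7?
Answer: -35650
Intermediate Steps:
Q(t) = 3
b(u) = -84 (b(u) = (7 + 5)*(-7) = 12*(-7) = -84)
-35566 + b(Q(4)) = -35566 - 84 = -35650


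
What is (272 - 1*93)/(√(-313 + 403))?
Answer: 179*√10/30 ≈ 18.868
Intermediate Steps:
(272 - 1*93)/(√(-313 + 403)) = (272 - 93)/(√90) = 179/((3*√10)) = 179*(√10/30) = 179*√10/30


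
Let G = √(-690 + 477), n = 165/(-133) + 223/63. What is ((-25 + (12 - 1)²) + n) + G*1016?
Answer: 117664/1197 + 1016*I*√213 ≈ 98.299 + 14828.0*I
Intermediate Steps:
n = 2752/1197 (n = 165*(-1/133) + 223*(1/63) = -165/133 + 223/63 = 2752/1197 ≈ 2.2991)
G = I*√213 (G = √(-213) = I*√213 ≈ 14.595*I)
((-25 + (12 - 1)²) + n) + G*1016 = ((-25 + (12 - 1)²) + 2752/1197) + (I*√213)*1016 = ((-25 + 11²) + 2752/1197) + 1016*I*√213 = ((-25 + 121) + 2752/1197) + 1016*I*√213 = (96 + 2752/1197) + 1016*I*√213 = 117664/1197 + 1016*I*√213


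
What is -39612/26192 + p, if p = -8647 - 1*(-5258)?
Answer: -22201075/6548 ≈ -3390.5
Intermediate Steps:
p = -3389 (p = -8647 + 5258 = -3389)
-39612/26192 + p = -39612/26192 - 3389 = -39612*1/26192 - 3389 = -9903/6548 - 3389 = -22201075/6548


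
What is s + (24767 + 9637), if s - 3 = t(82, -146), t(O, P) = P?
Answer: 34261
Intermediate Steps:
s = -143 (s = 3 - 146 = -143)
s + (24767 + 9637) = -143 + (24767 + 9637) = -143 + 34404 = 34261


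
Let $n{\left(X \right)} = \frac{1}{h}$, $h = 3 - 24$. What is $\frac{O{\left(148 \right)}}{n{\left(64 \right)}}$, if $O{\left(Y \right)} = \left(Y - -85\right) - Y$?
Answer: $-1785$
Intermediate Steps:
$O{\left(Y \right)} = 85$ ($O{\left(Y \right)} = \left(Y + 85\right) - Y = \left(85 + Y\right) - Y = 85$)
$h = -21$ ($h = 3 - 24 = -21$)
$n{\left(X \right)} = - \frac{1}{21}$ ($n{\left(X \right)} = \frac{1}{-21} = - \frac{1}{21}$)
$\frac{O{\left(148 \right)}}{n{\left(64 \right)}} = \frac{85}{- \frac{1}{21}} = 85 \left(-21\right) = -1785$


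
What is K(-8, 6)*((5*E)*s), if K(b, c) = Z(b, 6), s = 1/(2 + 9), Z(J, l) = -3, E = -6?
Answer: 90/11 ≈ 8.1818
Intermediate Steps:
s = 1/11 ≈ 0.090909
K(b, c) = -3
K(-8, 6)*((5*E)*s) = -3*5*(-6)/11 = -(-90)/11 = -3*(-30/11) = 90/11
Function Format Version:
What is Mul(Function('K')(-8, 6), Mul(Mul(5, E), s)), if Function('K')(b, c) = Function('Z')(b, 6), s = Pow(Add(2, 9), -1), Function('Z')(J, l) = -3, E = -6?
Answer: Rational(90, 11) ≈ 8.1818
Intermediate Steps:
s = Rational(1, 11) (s = Pow(11, -1) = Rational(1, 11) ≈ 0.090909)
Function('K')(b, c) = -3
Mul(Function('K')(-8, 6), Mul(Mul(5, E), s)) = Mul(-3, Mul(Mul(5, -6), Rational(1, 11))) = Mul(-3, Mul(-30, Rational(1, 11))) = Mul(-3, Rational(-30, 11)) = Rational(90, 11)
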